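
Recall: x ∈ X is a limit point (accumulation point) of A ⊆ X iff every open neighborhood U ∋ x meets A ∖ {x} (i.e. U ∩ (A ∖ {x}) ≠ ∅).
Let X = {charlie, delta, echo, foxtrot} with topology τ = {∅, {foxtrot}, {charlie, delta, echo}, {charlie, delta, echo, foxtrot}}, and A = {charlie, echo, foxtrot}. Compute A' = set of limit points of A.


A' = {charlie, delta, echo}

For each x ∈ X, list the open sets U ∈ τ with x ∈ U, then check whether U ∩ (A ∖ {x}) ≠ ∅ for every such U.
  x = charlie: opens ∋ x are {charlie, delta, echo}, {charlie, delta, echo, foxtrot}; each meets A ∖ {charlie}, so x IS a limit point.
  x = delta: opens ∋ x are {charlie, delta, echo}, {charlie, delta, echo, foxtrot}; each meets A ∖ {delta}, so x IS a limit point.
  x = echo: opens ∋ x are {charlie, delta, echo}, {charlie, delta, echo, foxtrot}; each meets A ∖ {echo}, so x IS a limit point.
  x = foxtrot: open {foxtrot} ∋ x has {foxtrot} ∩ (A ∖ {foxtrot}) = ∅, so x is NOT a limit point.
Collecting: A' = {charlie, delta, echo}.


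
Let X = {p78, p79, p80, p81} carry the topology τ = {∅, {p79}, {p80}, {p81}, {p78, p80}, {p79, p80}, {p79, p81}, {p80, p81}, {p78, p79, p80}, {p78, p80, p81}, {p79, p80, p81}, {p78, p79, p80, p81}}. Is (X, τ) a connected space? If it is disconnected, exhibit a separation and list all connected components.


(X, τ) is disconnected; components = [{p79}, {p81}, {p78, p80}].

Find clopen sets (U ∈ τ with X ∖ U ∈ τ):
  U = ∅, X ∖ U = {p78, p79, p80, p81} — both open, so U is clopen.
  U = {p79}, X ∖ U = {p78, p80, p81} — both open, so U is clopen.
  U = {p81}, X ∖ U = {p78, p79, p80} — both open, so U is clopen.
  U = {p78, p80}, X ∖ U = {p79, p81} — both open, so U is clopen.
  U = {p79, p81}, X ∖ U = {p78, p80} — both open, so U is clopen.
  U = {p78, p79, p80}, X ∖ U = {p81} — both open, so U is clopen.
  U = {p78, p80, p81}, X ∖ U = {p79} — both open, so U is clopen.
  U = {p78, p79, p80, p81}, X ∖ U = ∅ — both open, so U is clopen.
Nontrivial clopen(s) exist: e.g. {p78, p80}. So (X, τ) is disconnected.
Compute connected components by grouping points that agree on all clopens:
  component: {p79}
  component: {p81}
  component: {p78, p80}


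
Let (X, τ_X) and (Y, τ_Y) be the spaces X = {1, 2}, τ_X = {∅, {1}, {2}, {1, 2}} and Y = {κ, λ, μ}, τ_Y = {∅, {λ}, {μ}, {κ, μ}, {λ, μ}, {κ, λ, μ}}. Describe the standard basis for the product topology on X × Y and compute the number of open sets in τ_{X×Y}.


Basis B = {∅ × ∅, {1} × {λ}, {1} × {μ}, {2} × {λ}, {2} × {μ}, {1} × {κ, μ}, {1} × {λ, μ}, {1, 2} × {λ}, {1, 2} × {μ}, {2} × {κ, μ}, {2} × {λ, μ}, {1} × {κ, λ, μ}, {2} × {κ, λ, μ}, {1, 2} × {κ, μ}, {1, 2} × {λ, μ}, {1, 2} × {κ, λ, μ}}; |τ_{X×Y}| = 36.

Enumerate products U × V with U ∈ τ_X, V ∈ τ_Y (deduplicated):
  ∅ × ∅ = {} (∅)
  {1} × {λ} = {(1,λ)}
  {1} × {μ} = {(1,μ)}
  {2} × {λ} = {(2,λ)}
  {2} × {μ} = {(2,μ)}
  {1} × {κ, μ} = {(1,κ), (1,μ)}
  {1} × {λ, μ} = {(1,λ), (1,μ)}
  {1, 2} × {λ} = {(1,λ), (2,λ)}
  {1, 2} × {μ} = {(1,μ), (2,μ)}
  {2} × {κ, μ} = {(2,κ), (2,μ)}
  {2} × {λ, μ} = {(2,λ), (2,μ)}
  {1} × {κ, λ, μ} = {(1,κ), (1,λ), (1,μ)}
  {2} × {κ, λ, μ} = {(2,κ), (2,λ), (2,μ)}
  {1, 2} × {κ, μ} = {(1,κ), (1,μ), (2,κ), (2,μ)}
  {1, 2} × {λ, μ} = {(1,λ), (1,μ), (2,λ), (2,μ)}
  {1, 2} × {κ, λ, μ} = {(1,κ), (1,λ), (1,μ), (2,κ), (2,λ), (2,μ)}
These 16 distinct sets form the basis B.
Close under arbitrary unions to get τ_{X×Y}; counting gives |τ_{X×Y}| = 36.


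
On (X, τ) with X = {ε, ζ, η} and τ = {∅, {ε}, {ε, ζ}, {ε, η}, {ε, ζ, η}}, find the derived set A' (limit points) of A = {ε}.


A' = {ζ, η}

For each x ∈ X, list the open sets U ∈ τ with x ∈ U, then check whether U ∩ (A ∖ {x}) ≠ ∅ for every such U.
  x = ε: open {ε} ∋ x has {ε} ∩ (A ∖ {ε}) = ∅, so x is NOT a limit point.
  x = ζ: opens ∋ x are {ε, ζ}, {ε, ζ, η}; each meets A ∖ {ζ}, so x IS a limit point.
  x = η: opens ∋ x are {ε, η}, {ε, ζ, η}; each meets A ∖ {η}, so x IS a limit point.
Collecting: A' = {ζ, η}.


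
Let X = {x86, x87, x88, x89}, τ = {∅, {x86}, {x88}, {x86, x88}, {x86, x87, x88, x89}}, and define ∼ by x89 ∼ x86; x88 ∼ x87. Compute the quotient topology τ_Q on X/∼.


X/∼ = {[x86=x89], [x87=x88]}; |τ_Q| = 2.

Equivalence classes: [x86=x89], [x87=x88].
Quotient map π: X → X/∼ sends x86 ↦ [x86=x89], x87 ↦ [x87=x88], x88 ↦ [x87=x88], x89 ↦ [x86=x89].
For each subset V ⊆ X/∼, compute π^{-1}(V) ⊆ X and check whether π^{-1}(V) ∈ τ. V is open in τ_Q iff π^{-1}(V) ∈ τ.
  V = {}: π^{-1}(V) = ∅ ∈ τ ✓.
  V = {[x86=x89]}: π^{-1}(V) = {x86, x89} ∉ τ ✗.
  V = {[x87=x88]}: π^{-1}(V) = {x87, x88} ∉ τ ✗.
  V = {[x86=x89], [x87=x88]}: π^{-1}(V) = {x86, x87, x88, x89} ∈ τ ✓.
Open sets in the quotient: τ_Q = {{}, {[x86=x89], [x87=x88]}} (2 elements).


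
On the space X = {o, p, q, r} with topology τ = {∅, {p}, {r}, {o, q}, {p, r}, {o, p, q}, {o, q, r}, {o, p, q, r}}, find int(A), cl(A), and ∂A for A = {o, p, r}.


int(A) = {p, r}, cl(A) = {o, p, q, r}, ∂A = {o, q}.

Closed sets in (X, τ) are complements of opens:
  closed(X, τ) = {∅, {p}, {r}, {o, q}, {p, r}, {o, p, q}, {o, q, r}, {o, p, q, r}}.
int(A) = ⋃ {U ∈ τ : U ⊆ A}. Opens contained in A: ∅, {p}, {r}, {p, r}.
Taking the union of these: int(A) = {p, r}.
cl(A) = ⋂ {C closed : A ⊆ C}. Closed sets containing A: {o, p, q, r}.
Intersecting these: cl(A) = {o, p, q, r}.
∂A = cl(A) ∖ int(A) = {o, p, q, r} ∖ {p, r} = {o, q}.


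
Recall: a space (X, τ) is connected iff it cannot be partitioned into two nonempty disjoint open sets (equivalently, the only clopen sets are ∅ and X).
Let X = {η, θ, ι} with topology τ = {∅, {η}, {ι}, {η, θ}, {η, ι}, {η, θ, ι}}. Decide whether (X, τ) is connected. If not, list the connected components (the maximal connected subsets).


(X, τ) is disconnected; components = [{ι}, {η, θ}].

Find clopen sets (U ∈ τ with X ∖ U ∈ τ):
  U = ∅, X ∖ U = {η, θ, ι} — both open, so U is clopen.
  U = {ι}, X ∖ U = {η, θ} — both open, so U is clopen.
  U = {η, θ}, X ∖ U = {ι} — both open, so U is clopen.
  U = {η, θ, ι}, X ∖ U = ∅ — both open, so U is clopen.
Nontrivial clopen(s) exist: e.g. {η, θ}. So (X, τ) is disconnected.
Compute connected components by grouping points that agree on all clopens:
  component: {ι}
  component: {η, θ}


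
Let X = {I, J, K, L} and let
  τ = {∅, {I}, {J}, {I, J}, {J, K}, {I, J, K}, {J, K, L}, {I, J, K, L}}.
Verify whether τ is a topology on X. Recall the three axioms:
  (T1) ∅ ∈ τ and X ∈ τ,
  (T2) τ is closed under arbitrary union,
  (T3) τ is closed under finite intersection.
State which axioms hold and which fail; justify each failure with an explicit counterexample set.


τ IS a topology on X.

Axiom (T1): ∅ ∈ τ? Yes; X ∈ τ? Yes.
Axiom (T2/T3): check pairwise unions and intersections of members of τ.
All pairwise intersections and unions checked — each lies in τ. Therefore τ satisfies (T1), (T2), (T3): it IS a topology on X.


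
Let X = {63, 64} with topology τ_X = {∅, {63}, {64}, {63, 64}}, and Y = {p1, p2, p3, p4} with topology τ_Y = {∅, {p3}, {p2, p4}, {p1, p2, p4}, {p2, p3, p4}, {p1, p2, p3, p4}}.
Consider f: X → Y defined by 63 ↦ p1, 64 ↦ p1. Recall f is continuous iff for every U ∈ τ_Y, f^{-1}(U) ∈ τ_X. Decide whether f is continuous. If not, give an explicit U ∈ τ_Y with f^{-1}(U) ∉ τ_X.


f IS continuous.

Compute f^{-1}(U) for each U ∈ τ_Y:
  U = ∅: f^{-1}(U) = ∅ ∈ τ_X ✓.
  U = {p3}: f^{-1}(U) = ∅ ∈ τ_X ✓.
  U = {p2, p4}: f^{-1}(U) = ∅ ∈ τ_X ✓.
  U = {p1, p2, p4}: f^{-1}(U) = {63, 64} ∈ τ_X ✓.
  U = {p2, p3, p4}: f^{-1}(U) = ∅ ∈ τ_X ✓.
  U = {p1, p2, p3, p4}: f^{-1}(U) = {63, 64} ∈ τ_X ✓.
Every preimage lies in τ_X, so f IS continuous.


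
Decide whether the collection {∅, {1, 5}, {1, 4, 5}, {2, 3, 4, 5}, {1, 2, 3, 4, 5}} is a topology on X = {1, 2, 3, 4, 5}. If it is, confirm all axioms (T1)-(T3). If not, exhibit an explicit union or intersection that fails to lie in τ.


τ is NOT a topology on X.

Axiom (T1): ∅ ∈ τ? Yes; X ∈ τ? Yes.
Axiom (T2/T3): check pairwise unions and intersections of members of τ.
Counterexample for (T3): {1, 5} ∩ {2, 3, 4, 5} = {5} ∉ τ. Therefore τ is NOT a topology.


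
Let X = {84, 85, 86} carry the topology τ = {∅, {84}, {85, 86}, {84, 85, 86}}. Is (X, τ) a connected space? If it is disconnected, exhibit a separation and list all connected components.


(X, τ) is disconnected; components = [{84}, {85, 86}].

Find clopen sets (U ∈ τ with X ∖ U ∈ τ):
  U = ∅, X ∖ U = {84, 85, 86} — both open, so U is clopen.
  U = {84}, X ∖ U = {85, 86} — both open, so U is clopen.
  U = {85, 86}, X ∖ U = {84} — both open, so U is clopen.
  U = {84, 85, 86}, X ∖ U = ∅ — both open, so U is clopen.
Nontrivial clopen(s) exist: e.g. {85, 86}. So (X, τ) is disconnected.
Compute connected components by grouping points that agree on all clopens:
  component: {84}
  component: {85, 86}


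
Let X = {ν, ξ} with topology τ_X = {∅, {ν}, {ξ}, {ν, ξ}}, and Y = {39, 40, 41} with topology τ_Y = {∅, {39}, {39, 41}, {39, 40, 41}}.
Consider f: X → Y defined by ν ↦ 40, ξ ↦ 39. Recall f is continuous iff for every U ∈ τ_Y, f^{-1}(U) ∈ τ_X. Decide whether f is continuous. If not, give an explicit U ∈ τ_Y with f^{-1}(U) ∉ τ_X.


f IS continuous.

Compute f^{-1}(U) for each U ∈ τ_Y:
  U = ∅: f^{-1}(U) = ∅ ∈ τ_X ✓.
  U = {39}: f^{-1}(U) = {ξ} ∈ τ_X ✓.
  U = {39, 41}: f^{-1}(U) = {ξ} ∈ τ_X ✓.
  U = {39, 40, 41}: f^{-1}(U) = {ν, ξ} ∈ τ_X ✓.
Every preimage lies in τ_X, so f IS continuous.


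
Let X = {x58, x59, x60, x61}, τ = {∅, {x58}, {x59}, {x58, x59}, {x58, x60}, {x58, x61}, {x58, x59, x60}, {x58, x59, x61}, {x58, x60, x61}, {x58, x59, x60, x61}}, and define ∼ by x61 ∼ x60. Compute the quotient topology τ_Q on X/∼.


X/∼ = {[x58], [x59], [x60=x61]}; |τ_Q| = 6.

Equivalence classes: [x58], [x59], [x60=x61].
Quotient map π: X → X/∼ sends x58 ↦ [x58], x59 ↦ [x59], x60 ↦ [x60=x61], x61 ↦ [x60=x61].
For each subset V ⊆ X/∼, compute π^{-1}(V) ⊆ X and check whether π^{-1}(V) ∈ τ. V is open in τ_Q iff π^{-1}(V) ∈ τ.
  V = {}: π^{-1}(V) = ∅ ∈ τ ✓.
  V = {[x58]}: π^{-1}(V) = {x58} ∈ τ ✓.
  V = {[x59]}: π^{-1}(V) = {x59} ∈ τ ✓.
  V = {[x58], [x59]}: π^{-1}(V) = {x58, x59} ∈ τ ✓.
  V = {[x60=x61]}: π^{-1}(V) = {x60, x61} ∉ τ ✗.
  V = {[x58], [x60=x61]}: π^{-1}(V) = {x58, x60, x61} ∈ τ ✓.
  V = {[x59], [x60=x61]}: π^{-1}(V) = {x59, x60, x61} ∉ τ ✗.
  V = {[x58], [x59], [x60=x61]}: π^{-1}(V) = {x58, x59, x60, x61} ∈ τ ✓.
Open sets in the quotient: τ_Q = {{}, {[x58]}, {[x59]}, {[x58], [x59]}, {[x58], [x60=x61]}, {[x58], [x59], [x60=x61]}} (6 elements).


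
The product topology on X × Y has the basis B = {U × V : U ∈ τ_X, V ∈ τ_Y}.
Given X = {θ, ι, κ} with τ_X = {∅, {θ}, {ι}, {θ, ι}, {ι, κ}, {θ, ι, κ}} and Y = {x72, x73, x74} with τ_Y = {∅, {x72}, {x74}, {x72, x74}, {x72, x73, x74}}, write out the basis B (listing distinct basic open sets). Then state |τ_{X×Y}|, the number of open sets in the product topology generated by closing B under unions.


Basis B = {∅ × ∅, {θ} × {x72}, {θ} × {x74}, {ι} × {x72}, {ι} × {x74}, {θ} × {x72, x74}, {θ, ι} × {x72}, {θ, ι} × {x74}, {ι} × {x72, x74}, {ι, κ} × {x72}, {ι, κ} × {x74}, {θ} × {x72, x73, x74}, {θ, ι, κ} × {x72}, {θ, ι, κ} × {x74}, {ι} × {x72, x73, x74}, {θ, ι} × {x72, x74}, {ι, κ} × {x72, x74}, {θ, ι} × {x72, x73, x74}, {θ, ι, κ} × {x72, x74}, {ι, κ} × {x72, x73, x74}, {θ, ι, κ} × {x72, x73, x74}}; |τ_{X×Y}| = 70.

Enumerate products U × V with U ∈ τ_X, V ∈ τ_Y (deduplicated):
  ∅ × ∅ = {} (∅)
  {θ} × {x72} = {(θ,x72)}
  {θ} × {x74} = {(θ,x74)}
  {ι} × {x72} = {(ι,x72)}
  {ι} × {x74} = {(ι,x74)}
  {θ} × {x72, x74} = {(θ,x72), (θ,x74)}
  {θ, ι} × {x72} = {(θ,x72), (ι,x72)}
  {θ, ι} × {x74} = {(θ,x74), (ι,x74)}
  {ι} × {x72, x74} = {(ι,x72), (ι,x74)}
  {ι, κ} × {x72} = {(ι,x72), (κ,x72)}
  {ι, κ} × {x74} = {(ι,x74), (κ,x74)}
  {θ} × {x72, x73, x74} = {(θ,x72), (θ,x73), (θ,x74)}
  {θ, ι, κ} × {x72} = {(θ,x72), (ι,x72), (κ,x72)}
  {θ, ι, κ} × {x74} = {(θ,x74), (ι,x74), (κ,x74)}
  {ι} × {x72, x73, x74} = {(ι,x72), (ι,x73), (ι,x74)}
  {θ, ι} × {x72, x74} = {(θ,x72), (θ,x74), (ι,x72), (ι,x74)}
  {ι, κ} × {x72, x74} = {(ι,x72), (ι,x74), (κ,x72), (κ,x74)}
  {θ, ι} × {x72, x73, x74} = {(θ,x72), (θ,x73), (θ,x74), (ι,x72), (ι,x73), (ι,x74)}
  {θ, ι, κ} × {x72, x74} = {(θ,x72), (θ,x74), (ι,x72), (ι,x74), (κ,x72), (κ,x74)}
  {ι, κ} × {x72, x73, x74} = {(ι,x72), (ι,x73), (ι,x74), (κ,x72), (κ,x73), (κ,x74)}
  {θ, ι, κ} × {x72, x73, x74} = {(θ,x72), (θ,x73), (θ,x74), (ι,x72), (ι,x73), (ι,x74), (κ,x72), (κ,x73), (κ,x74)}
These 21 distinct sets form the basis B.
Close under arbitrary unions to get τ_{X×Y}; counting gives |τ_{X×Y}| = 70.


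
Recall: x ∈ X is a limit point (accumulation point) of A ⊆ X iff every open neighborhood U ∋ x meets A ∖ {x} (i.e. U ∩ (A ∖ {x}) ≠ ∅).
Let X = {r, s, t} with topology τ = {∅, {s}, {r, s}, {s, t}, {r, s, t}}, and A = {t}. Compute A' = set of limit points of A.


A' = ∅

For each x ∈ X, list the open sets U ∈ τ with x ∈ U, then check whether U ∩ (A ∖ {x}) ≠ ∅ for every such U.
  x = r: open {r, s} ∋ x has {r, s} ∩ (A ∖ {r}) = ∅, so x is NOT a limit point.
  x = s: open {s} ∋ x has {s} ∩ (A ∖ {s}) = ∅, so x is NOT a limit point.
  x = t: open {s, t} ∋ x has {s, t} ∩ (A ∖ {t}) = ∅, so x is NOT a limit point.
Collecting: A' = ∅.


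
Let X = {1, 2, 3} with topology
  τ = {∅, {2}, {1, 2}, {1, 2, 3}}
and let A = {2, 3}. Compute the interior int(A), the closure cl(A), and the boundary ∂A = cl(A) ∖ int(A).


int(A) = {2}, cl(A) = {1, 2, 3}, ∂A = {1, 3}.

Closed sets in (X, τ) are complements of opens:
  closed(X, τ) = {∅, {3}, {1, 3}, {1, 2, 3}}.
int(A) = ⋃ {U ∈ τ : U ⊆ A}. Opens contained in A: ∅, {2}.
Taking the union of these: int(A) = {2}.
cl(A) = ⋂ {C closed : A ⊆ C}. Closed sets containing A: {1, 2, 3}.
Intersecting these: cl(A) = {1, 2, 3}.
∂A = cl(A) ∖ int(A) = {1, 2, 3} ∖ {2} = {1, 3}.


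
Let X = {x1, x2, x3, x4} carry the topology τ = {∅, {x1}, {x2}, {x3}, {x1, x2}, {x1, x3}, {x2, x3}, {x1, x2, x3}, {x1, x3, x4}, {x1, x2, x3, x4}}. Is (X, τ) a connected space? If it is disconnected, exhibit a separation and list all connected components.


(X, τ) is disconnected; components = [{x2}, {x1, x3, x4}].

Find clopen sets (U ∈ τ with X ∖ U ∈ τ):
  U = ∅, X ∖ U = {x1, x2, x3, x4} — both open, so U is clopen.
  U = {x2}, X ∖ U = {x1, x3, x4} — both open, so U is clopen.
  U = {x1, x3, x4}, X ∖ U = {x2} — both open, so U is clopen.
  U = {x1, x2, x3, x4}, X ∖ U = ∅ — both open, so U is clopen.
Nontrivial clopen(s) exist: e.g. {x2}. So (X, τ) is disconnected.
Compute connected components by grouping points that agree on all clopens:
  component: {x2}
  component: {x1, x3, x4}


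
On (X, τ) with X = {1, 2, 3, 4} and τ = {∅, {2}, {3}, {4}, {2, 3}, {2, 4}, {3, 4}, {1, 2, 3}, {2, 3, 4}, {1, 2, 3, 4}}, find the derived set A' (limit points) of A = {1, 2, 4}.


A' = {1}

For each x ∈ X, list the open sets U ∈ τ with x ∈ U, then check whether U ∩ (A ∖ {x}) ≠ ∅ for every such U.
  x = 1: opens ∋ x are {1, 2, 3}, {1, 2, 3, 4}; each meets A ∖ {1}, so x IS a limit point.
  x = 2: open {2} ∋ x has {2} ∩ (A ∖ {2}) = ∅, so x is NOT a limit point.
  x = 3: open {3} ∋ x has {3} ∩ (A ∖ {3}) = ∅, so x is NOT a limit point.
  x = 4: open {4} ∋ x has {4} ∩ (A ∖ {4}) = ∅, so x is NOT a limit point.
Collecting: A' = {1}.


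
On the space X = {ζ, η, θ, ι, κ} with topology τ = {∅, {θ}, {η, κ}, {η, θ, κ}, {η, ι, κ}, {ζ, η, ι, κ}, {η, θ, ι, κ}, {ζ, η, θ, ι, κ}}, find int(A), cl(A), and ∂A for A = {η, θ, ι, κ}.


int(A) = {η, θ, ι, κ}, cl(A) = {ζ, η, θ, ι, κ}, ∂A = {ζ}.

Closed sets in (X, τ) are complements of opens:
  closed(X, τ) = {∅, {ζ}, {θ}, {ζ, θ}, {ζ, ι}, {ζ, θ, ι}, {ζ, η, ι, κ}, {ζ, η, θ, ι, κ}}.
int(A) = ⋃ {U ∈ τ : U ⊆ A}. Opens contained in A: ∅, {θ}, {η, κ}, {η, θ, κ}, {η, ι, κ}, {η, θ, ι, κ}.
Taking the union of these: int(A) = {η, θ, ι, κ}.
cl(A) = ⋂ {C closed : A ⊆ C}. Closed sets containing A: {ζ, η, θ, ι, κ}.
Intersecting these: cl(A) = {ζ, η, θ, ι, κ}.
∂A = cl(A) ∖ int(A) = {ζ, η, θ, ι, κ} ∖ {η, θ, ι, κ} = {ζ}.


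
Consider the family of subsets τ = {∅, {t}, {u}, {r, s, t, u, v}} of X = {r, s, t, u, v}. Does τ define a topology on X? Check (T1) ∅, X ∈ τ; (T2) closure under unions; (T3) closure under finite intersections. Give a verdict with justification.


τ is NOT a topology on X.

Axiom (T1): ∅ ∈ τ? Yes; X ∈ τ? Yes.
Axiom (T2/T3): check pairwise unions and intersections of members of τ.
Counterexample for (T2): {t} ∪ {u} = {t, u} ∉ τ. Therefore τ is NOT a topology.


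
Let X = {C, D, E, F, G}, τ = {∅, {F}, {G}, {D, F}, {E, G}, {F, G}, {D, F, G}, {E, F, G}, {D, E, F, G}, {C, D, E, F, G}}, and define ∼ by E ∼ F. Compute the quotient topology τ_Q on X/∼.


X/∼ = {[C], [D], [E=F], [G]}; |τ_Q| = 5.

Equivalence classes: [C], [D], [E=F], [G].
Quotient map π: X → X/∼ sends C ↦ [C], D ↦ [D], E ↦ [E=F], F ↦ [E=F], G ↦ [G].
For each subset V ⊆ X/∼, compute π^{-1}(V) ⊆ X and check whether π^{-1}(V) ∈ τ. V is open in τ_Q iff π^{-1}(V) ∈ τ.
  V = {}: π^{-1}(V) = ∅ ∈ τ ✓.
  V = {[C]}: π^{-1}(V) = {C} ∉ τ ✗.
  V = {[D]}: π^{-1}(V) = {D} ∉ τ ✗.
  V = {[C], [D]}: π^{-1}(V) = {C, D} ∉ τ ✗.
  V = {[E=F]}: π^{-1}(V) = {E, F} ∉ τ ✗.
  V = {[C], [E=F]}: π^{-1}(V) = {C, E, F} ∉ τ ✗.
  V = {[D], [E=F]}: π^{-1}(V) = {D, E, F} ∉ τ ✗.
  V = {[C], [D], [E=F]}: π^{-1}(V) = {C, D, E, F} ∉ τ ✗.
  V = {[G]}: π^{-1}(V) = {G} ∈ τ ✓.
  V = {[C], [G]}: π^{-1}(V) = {C, G} ∉ τ ✗.
  V = {[D], [G]}: π^{-1}(V) = {D, G} ∉ τ ✗.
  V = {[C], [D], [G]}: π^{-1}(V) = {C, D, G} ∉ τ ✗.
  V = {[E=F], [G]}: π^{-1}(V) = {E, F, G} ∈ τ ✓.
  V = {[C], [E=F], [G]}: π^{-1}(V) = {C, E, F, G} ∉ τ ✗.
  V = {[D], [E=F], [G]}: π^{-1}(V) = {D, E, F, G} ∈ τ ✓.
  V = {[C], [D], [E=F], [G]}: π^{-1}(V) = {C, D, E, F, G} ∈ τ ✓.
Open sets in the quotient: τ_Q = {{}, {[G]}, {[E=F], [G]}, {[D], [E=F], [G]}, {[C], [D], [E=F], [G]}} (5 elements).


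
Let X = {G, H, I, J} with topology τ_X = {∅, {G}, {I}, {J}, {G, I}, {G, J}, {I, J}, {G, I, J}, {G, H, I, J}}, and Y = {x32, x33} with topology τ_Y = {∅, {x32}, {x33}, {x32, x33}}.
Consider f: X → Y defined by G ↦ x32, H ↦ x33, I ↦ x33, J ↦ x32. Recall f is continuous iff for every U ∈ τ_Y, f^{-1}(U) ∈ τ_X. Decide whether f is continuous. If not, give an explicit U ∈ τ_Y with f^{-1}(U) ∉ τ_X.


f is NOT continuous.

Compute f^{-1}(U) for each U ∈ τ_Y:
  U = ∅: f^{-1}(U) = ∅ ∈ τ_X ✓.
  U = {x32}: f^{-1}(U) = {G, J} ∈ τ_X ✓.
  U = {x33}: f^{-1}(U) = {H, I} ∉ τ_X ✗.
  U = {x32, x33}: f^{-1}(U) = {G, H, I, J} ∈ τ_X ✓.
Found U = {x33} with f^{-1}(U) = {H, I} not in τ_X. Therefore f is NOT continuous.


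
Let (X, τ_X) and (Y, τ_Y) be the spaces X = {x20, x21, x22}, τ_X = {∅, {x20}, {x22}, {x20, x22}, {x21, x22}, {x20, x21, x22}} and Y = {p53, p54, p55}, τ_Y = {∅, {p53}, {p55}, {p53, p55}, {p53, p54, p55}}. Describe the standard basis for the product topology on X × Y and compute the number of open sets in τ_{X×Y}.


Basis B = {∅ × ∅, {x20} × {p53}, {x20} × {p55}, {x22} × {p53}, {x22} × {p55}, {x20} × {p53, p55}, {x20, x22} × {p53}, {x20, x22} × {p55}, {x21, x22} × {p53}, {x21, x22} × {p55}, {x22} × {p53, p55}, {x20} × {p53, p54, p55}, {x20, x21, x22} × {p53}, {x20, x21, x22} × {p55}, {x22} × {p53, p54, p55}, {x20, x22} × {p53, p55}, {x21, x22} × {p53, p55}, {x20, x22} × {p53, p54, p55}, {x20, x21, x22} × {p53, p55}, {x21, x22} × {p53, p54, p55}, {x20, x21, x22} × {p53, p54, p55}}; |τ_{X×Y}| = 70.

Enumerate products U × V with U ∈ τ_X, V ∈ τ_Y (deduplicated):
  ∅ × ∅ = {} (∅)
  {x20} × {p53} = {(x20,p53)}
  {x20} × {p55} = {(x20,p55)}
  {x22} × {p53} = {(x22,p53)}
  {x22} × {p55} = {(x22,p55)}
  {x20} × {p53, p55} = {(x20,p53), (x20,p55)}
  {x20, x22} × {p53} = {(x20,p53), (x22,p53)}
  {x20, x22} × {p55} = {(x20,p55), (x22,p55)}
  {x21, x22} × {p53} = {(x21,p53), (x22,p53)}
  {x21, x22} × {p55} = {(x21,p55), (x22,p55)}
  {x22} × {p53, p55} = {(x22,p53), (x22,p55)}
  {x20} × {p53, p54, p55} = {(x20,p53), (x20,p54), (x20,p55)}
  {x20, x21, x22} × {p53} = {(x20,p53), (x21,p53), (x22,p53)}
  {x20, x21, x22} × {p55} = {(x20,p55), (x21,p55), (x22,p55)}
  {x22} × {p53, p54, p55} = {(x22,p53), (x22,p54), (x22,p55)}
  {x20, x22} × {p53, p55} = {(x20,p53), (x20,p55), (x22,p53), (x22,p55)}
  {x21, x22} × {p53, p55} = {(x21,p53), (x21,p55), (x22,p53), (x22,p55)}
  {x20, x22} × {p53, p54, p55} = {(x20,p53), (x20,p54), (x20,p55), (x22,p53), (x22,p54), (x22,p55)}
  {x20, x21, x22} × {p53, p55} = {(x20,p53), (x20,p55), (x21,p53), (x21,p55), (x22,p53), (x22,p55)}
  {x21, x22} × {p53, p54, p55} = {(x21,p53), (x21,p54), (x21,p55), (x22,p53), (x22,p54), (x22,p55)}
  {x20, x21, x22} × {p53, p54, p55} = {(x20,p53), (x20,p54), (x20,p55), (x21,p53), (x21,p54), (x21,p55), (x22,p53), (x22,p54), (x22,p55)}
These 21 distinct sets form the basis B.
Close under arbitrary unions to get τ_{X×Y}; counting gives |τ_{X×Y}| = 70.


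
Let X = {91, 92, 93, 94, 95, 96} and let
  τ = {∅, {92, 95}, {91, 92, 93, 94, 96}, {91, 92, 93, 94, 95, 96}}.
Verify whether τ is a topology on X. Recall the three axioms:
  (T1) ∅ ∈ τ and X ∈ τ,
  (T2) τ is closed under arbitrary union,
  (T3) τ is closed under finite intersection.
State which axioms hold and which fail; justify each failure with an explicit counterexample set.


τ is NOT a topology on X.

Axiom (T1): ∅ ∈ τ? Yes; X ∈ τ? Yes.
Axiom (T2/T3): check pairwise unions and intersections of members of τ.
Counterexample for (T3): {92, 95} ∩ {91, 92, 93, 94, 96} = {92} ∉ τ. Therefore τ is NOT a topology.


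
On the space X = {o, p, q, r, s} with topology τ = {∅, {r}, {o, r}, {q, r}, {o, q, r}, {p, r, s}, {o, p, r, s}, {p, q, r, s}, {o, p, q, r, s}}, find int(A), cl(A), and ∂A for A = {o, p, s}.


int(A) = ∅, cl(A) = {o, p, s}, ∂A = {o, p, s}.

Closed sets in (X, τ) are complements of opens:
  closed(X, τ) = {∅, {o}, {q}, {o, q}, {p, s}, {o, p, s}, {p, q, s}, {o, p, q, s}, {o, p, q, r, s}}.
int(A) = ⋃ {U ∈ τ : U ⊆ A}. Opens contained in A: ∅.
Taking the union of these: int(A) = ∅.
cl(A) = ⋂ {C closed : A ⊆ C}. Closed sets containing A: {o, p, s}, {o, p, q, s}, {o, p, q, r, s}.
Intersecting these: cl(A) = {o, p, s}.
∂A = cl(A) ∖ int(A) = {o, p, s} ∖ ∅ = {o, p, s}.


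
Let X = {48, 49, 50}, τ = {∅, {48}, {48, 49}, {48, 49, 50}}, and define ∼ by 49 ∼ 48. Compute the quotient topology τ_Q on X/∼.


X/∼ = {[48=49], [50]}; |τ_Q| = 3.

Equivalence classes: [48=49], [50].
Quotient map π: X → X/∼ sends 48 ↦ [48=49], 49 ↦ [48=49], 50 ↦ [50].
For each subset V ⊆ X/∼, compute π^{-1}(V) ⊆ X and check whether π^{-1}(V) ∈ τ. V is open in τ_Q iff π^{-1}(V) ∈ τ.
  V = {}: π^{-1}(V) = ∅ ∈ τ ✓.
  V = {[48=49]}: π^{-1}(V) = {48, 49} ∈ τ ✓.
  V = {[50]}: π^{-1}(V) = {50} ∉ τ ✗.
  V = {[48=49], [50]}: π^{-1}(V) = {48, 49, 50} ∈ τ ✓.
Open sets in the quotient: τ_Q = {{}, {[48=49]}, {[48=49], [50]}} (3 elements).


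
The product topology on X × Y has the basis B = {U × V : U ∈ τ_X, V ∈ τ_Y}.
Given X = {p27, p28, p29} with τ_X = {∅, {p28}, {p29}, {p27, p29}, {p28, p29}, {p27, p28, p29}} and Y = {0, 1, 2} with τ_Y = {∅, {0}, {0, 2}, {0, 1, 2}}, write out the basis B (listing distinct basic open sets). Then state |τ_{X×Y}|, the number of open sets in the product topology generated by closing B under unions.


Basis B = {∅ × ∅, {p28} × {0}, {p29} × {0}, {p27, p29} × {0}, {p28} × {0, 2}, {p28, p29} × {0}, {p29} × {0, 2}, {p27, p28, p29} × {0}, {p28} × {0, 1, 2}, {p29} × {0, 1, 2}, {p27, p29} × {0, 2}, {p28, p29} × {0, 2}, {p27, p29} × {0, 1, 2}, {p27, p28, p29} × {0, 2}, {p28, p29} × {0, 1, 2}, {p27, p28, p29} × {0, 1, 2}}; |τ_{X×Y}| = 40.

Enumerate products U × V with U ∈ τ_X, V ∈ τ_Y (deduplicated):
  ∅ × ∅ = {} (∅)
  {p28} × {0} = {(p28,0)}
  {p29} × {0} = {(p29,0)}
  {p27, p29} × {0} = {(p27,0), (p29,0)}
  {p28} × {0, 2} = {(p28,0), (p28,2)}
  {p28, p29} × {0} = {(p28,0), (p29,0)}
  {p29} × {0, 2} = {(p29,0), (p29,2)}
  {p27, p28, p29} × {0} = {(p27,0), (p28,0), (p29,0)}
  {p28} × {0, 1, 2} = {(p28,0), (p28,1), (p28,2)}
  {p29} × {0, 1, 2} = {(p29,0), (p29,1), (p29,2)}
  {p27, p29} × {0, 2} = {(p27,0), (p27,2), (p29,0), (p29,2)}
  {p28, p29} × {0, 2} = {(p28,0), (p28,2), (p29,0), (p29,2)}
  {p27, p29} × {0, 1, 2} = {(p27,0), (p27,1), (p27,2), (p29,0), (p29,1), (p29,2)}
  {p27, p28, p29} × {0, 2} = {(p27,0), (p27,2), (p28,0), (p28,2), (p29,0), (p29,2)}
  {p28, p29} × {0, 1, 2} = {(p28,0), (p28,1), (p28,2), (p29,0), (p29,1), (p29,2)}
  {p27, p28, p29} × {0, 1, 2} = {(p27,0), (p27,1), (p27,2), (p28,0), (p28,1), (p28,2), (p29,0), (p29,1), (p29,2)}
These 16 distinct sets form the basis B.
Close under arbitrary unions to get τ_{X×Y}; counting gives |τ_{X×Y}| = 40.


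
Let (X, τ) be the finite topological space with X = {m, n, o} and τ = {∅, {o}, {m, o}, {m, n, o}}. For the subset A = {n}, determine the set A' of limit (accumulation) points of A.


A' = ∅

For each x ∈ X, list the open sets U ∈ τ with x ∈ U, then check whether U ∩ (A ∖ {x}) ≠ ∅ for every such U.
  x = m: open {m, o} ∋ x has {m, o} ∩ (A ∖ {m}) = ∅, so x is NOT a limit point.
  x = n: open {m, n, o} ∋ x has {m, n, o} ∩ (A ∖ {n}) = ∅, so x is NOT a limit point.
  x = o: open {o} ∋ x has {o} ∩ (A ∖ {o}) = ∅, so x is NOT a limit point.
Collecting: A' = ∅.


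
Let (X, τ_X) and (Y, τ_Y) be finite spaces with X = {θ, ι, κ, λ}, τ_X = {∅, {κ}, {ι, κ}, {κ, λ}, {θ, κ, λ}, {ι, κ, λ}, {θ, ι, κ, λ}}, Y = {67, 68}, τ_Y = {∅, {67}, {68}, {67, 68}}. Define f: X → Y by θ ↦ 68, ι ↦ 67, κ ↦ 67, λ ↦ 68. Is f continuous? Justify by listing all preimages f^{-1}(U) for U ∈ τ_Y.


f is NOT continuous.

Compute f^{-1}(U) for each U ∈ τ_Y:
  U = ∅: f^{-1}(U) = ∅ ∈ τ_X ✓.
  U = {67}: f^{-1}(U) = {ι, κ} ∈ τ_X ✓.
  U = {68}: f^{-1}(U) = {θ, λ} ∉ τ_X ✗.
  U = {67, 68}: f^{-1}(U) = {θ, ι, κ, λ} ∈ τ_X ✓.
Found U = {68} with f^{-1}(U) = {θ, λ} not in τ_X. Therefore f is NOT continuous.


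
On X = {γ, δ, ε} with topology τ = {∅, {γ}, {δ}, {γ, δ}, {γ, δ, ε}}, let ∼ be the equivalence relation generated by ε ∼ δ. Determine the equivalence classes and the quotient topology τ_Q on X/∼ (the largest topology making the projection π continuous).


X/∼ = {[γ], [δ=ε]}; |τ_Q| = 3.

Equivalence classes: [γ], [δ=ε].
Quotient map π: X → X/∼ sends γ ↦ [γ], δ ↦ [δ=ε], ε ↦ [δ=ε].
For each subset V ⊆ X/∼, compute π^{-1}(V) ⊆ X and check whether π^{-1}(V) ∈ τ. V is open in τ_Q iff π^{-1}(V) ∈ τ.
  V = {}: π^{-1}(V) = ∅ ∈ τ ✓.
  V = {[γ]}: π^{-1}(V) = {γ} ∈ τ ✓.
  V = {[δ=ε]}: π^{-1}(V) = {δ, ε} ∉ τ ✗.
  V = {[γ], [δ=ε]}: π^{-1}(V) = {γ, δ, ε} ∈ τ ✓.
Open sets in the quotient: τ_Q = {{}, {[γ]}, {[γ], [δ=ε]}} (3 elements).


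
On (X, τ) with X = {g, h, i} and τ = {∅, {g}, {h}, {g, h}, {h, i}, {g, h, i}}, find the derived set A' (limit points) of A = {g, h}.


A' = {i}

For each x ∈ X, list the open sets U ∈ τ with x ∈ U, then check whether U ∩ (A ∖ {x}) ≠ ∅ for every such U.
  x = g: open {g} ∋ x has {g} ∩ (A ∖ {g}) = ∅, so x is NOT a limit point.
  x = h: open {h} ∋ x has {h} ∩ (A ∖ {h}) = ∅, so x is NOT a limit point.
  x = i: opens ∋ x are {h, i}, {g, h, i}; each meets A ∖ {i}, so x IS a limit point.
Collecting: A' = {i}.


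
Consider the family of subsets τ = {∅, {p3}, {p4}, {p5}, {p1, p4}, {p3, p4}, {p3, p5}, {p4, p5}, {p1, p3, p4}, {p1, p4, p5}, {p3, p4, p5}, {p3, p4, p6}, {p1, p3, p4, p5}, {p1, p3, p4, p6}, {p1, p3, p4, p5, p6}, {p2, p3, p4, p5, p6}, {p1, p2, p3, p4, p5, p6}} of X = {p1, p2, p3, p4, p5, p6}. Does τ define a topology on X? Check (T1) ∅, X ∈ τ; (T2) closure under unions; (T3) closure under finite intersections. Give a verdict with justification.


τ is NOT a topology on X.

Axiom (T1): ∅ ∈ τ? Yes; X ∈ τ? Yes.
Axiom (T2/T3): check pairwise unions and intersections of members of τ.
Counterexample for (T2): {p5} ∪ {p3, p4, p6} = {p3, p4, p5, p6} ∉ τ. Therefore τ is NOT a topology.


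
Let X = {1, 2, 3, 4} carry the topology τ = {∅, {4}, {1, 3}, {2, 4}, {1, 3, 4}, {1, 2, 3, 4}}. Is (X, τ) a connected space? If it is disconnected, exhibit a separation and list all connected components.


(X, τ) is disconnected; components = [{1, 3}, {2, 4}].

Find clopen sets (U ∈ τ with X ∖ U ∈ τ):
  U = ∅, X ∖ U = {1, 2, 3, 4} — both open, so U is clopen.
  U = {1, 3}, X ∖ U = {2, 4} — both open, so U is clopen.
  U = {2, 4}, X ∖ U = {1, 3} — both open, so U is clopen.
  U = {1, 2, 3, 4}, X ∖ U = ∅ — both open, so U is clopen.
Nontrivial clopen(s) exist: e.g. {2, 4}. So (X, τ) is disconnected.
Compute connected components by grouping points that agree on all clopens:
  component: {1, 3}
  component: {2, 4}


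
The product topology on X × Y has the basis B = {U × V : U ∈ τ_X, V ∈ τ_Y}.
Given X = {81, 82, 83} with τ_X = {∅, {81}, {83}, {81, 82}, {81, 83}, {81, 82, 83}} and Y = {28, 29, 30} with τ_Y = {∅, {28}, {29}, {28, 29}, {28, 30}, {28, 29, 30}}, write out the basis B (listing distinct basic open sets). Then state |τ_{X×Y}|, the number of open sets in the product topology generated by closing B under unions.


Basis B = {∅ × ∅, {81} × {28}, {81} × {29}, {83} × {28}, {83} × {29}, {81} × {28, 29}, {81} × {28, 30}, {81, 82} × {28}, {81, 83} × {28}, {81, 82} × {29}, {81, 83} × {29}, {83} × {28, 29}, {83} × {28, 30}, {81} × {28, 29, 30}, {81, 82, 83} × {28}, {81, 82, 83} × {29}, {83} × {28, 29, 30}, {81, 82} × {28, 29}, {81, 83} × {28, 29}, {81, 82} × {28, 30}, {81, 83} × {28, 30}, {81, 82} × {28, 29, 30}, {81, 83} × {28, 29, 30}, {81, 82, 83} × {28, 29}, {81, 82, 83} × {28, 30}, {81, 82, 83} × {28, 29, 30}}; |τ_{X×Y}| = 108.

Enumerate products U × V with U ∈ τ_X, V ∈ τ_Y (deduplicated):
  ∅ × ∅ = {} (∅)
  {81} × {28} = {(81,28)}
  {81} × {29} = {(81,29)}
  {83} × {28} = {(83,28)}
  {83} × {29} = {(83,29)}
  {81} × {28, 29} = {(81,28), (81,29)}
  {81} × {28, 30} = {(81,28), (81,30)}
  {81, 82} × {28} = {(81,28), (82,28)}
  {81, 83} × {28} = {(81,28), (83,28)}
  {81, 82} × {29} = {(81,29), (82,29)}
  {81, 83} × {29} = {(81,29), (83,29)}
  {83} × {28, 29} = {(83,28), (83,29)}
  {83} × {28, 30} = {(83,28), (83,30)}
  {81} × {28, 29, 30} = {(81,28), (81,29), (81,30)}
  {81, 82, 83} × {28} = {(81,28), (82,28), (83,28)}
  {81, 82, 83} × {29} = {(81,29), (82,29), (83,29)}
  {83} × {28, 29, 30} = {(83,28), (83,29), (83,30)}
  {81, 82} × {28, 29} = {(81,28), (81,29), (82,28), (82,29)}
  {81, 83} × {28, 29} = {(81,28), (81,29), (83,28), (83,29)}
  {81, 82} × {28, 30} = {(81,28), (81,30), (82,28), (82,30)}
  {81, 83} × {28, 30} = {(81,28), (81,30), (83,28), (83,30)}
  {81, 82} × {28, 29, 30} = {(81,28), (81,29), (81,30), (82,28), (82,29), (82,30)}
  {81, 83} × {28, 29, 30} = {(81,28), (81,29), (81,30), (83,28), (83,29), (83,30)}
  {81, 82, 83} × {28, 29} = {(81,28), (81,29), (82,28), (82,29), (83,28), (83,29)}
  {81, 82, 83} × {28, 30} = {(81,28), (81,30), (82,28), (82,30), (83,28), (83,30)}
  {81, 82, 83} × {28, 29, 30} = {(81,28), (81,29), (81,30), (82,28), (82,29), (82,30), (83,28), (83,29), (83,30)}
These 26 distinct sets form the basis B.
Close under arbitrary unions to get τ_{X×Y}; counting gives |τ_{X×Y}| = 108.


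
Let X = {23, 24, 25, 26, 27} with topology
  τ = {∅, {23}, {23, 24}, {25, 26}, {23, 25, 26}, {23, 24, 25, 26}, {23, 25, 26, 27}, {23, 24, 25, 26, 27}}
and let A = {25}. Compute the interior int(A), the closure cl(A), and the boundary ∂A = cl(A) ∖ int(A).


int(A) = ∅, cl(A) = {25, 26, 27}, ∂A = {25, 26, 27}.

Closed sets in (X, τ) are complements of opens:
  closed(X, τ) = {∅, {24}, {27}, {24, 27}, {23, 24, 27}, {25, 26, 27}, {24, 25, 26, 27}, {23, 24, 25, 26, 27}}.
int(A) = ⋃ {U ∈ τ : U ⊆ A}. Opens contained in A: ∅.
Taking the union of these: int(A) = ∅.
cl(A) = ⋂ {C closed : A ⊆ C}. Closed sets containing A: {25, 26, 27}, {24, 25, 26, 27}, {23, 24, 25, 26, 27}.
Intersecting these: cl(A) = {25, 26, 27}.
∂A = cl(A) ∖ int(A) = {25, 26, 27} ∖ ∅ = {25, 26, 27}.


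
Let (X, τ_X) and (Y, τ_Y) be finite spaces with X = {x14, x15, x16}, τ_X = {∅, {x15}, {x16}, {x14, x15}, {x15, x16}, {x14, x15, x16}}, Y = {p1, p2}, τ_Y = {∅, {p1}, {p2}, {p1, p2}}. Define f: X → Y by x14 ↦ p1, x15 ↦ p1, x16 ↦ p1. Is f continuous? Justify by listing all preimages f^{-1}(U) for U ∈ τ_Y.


f IS continuous.

Compute f^{-1}(U) for each U ∈ τ_Y:
  U = ∅: f^{-1}(U) = ∅ ∈ τ_X ✓.
  U = {p1}: f^{-1}(U) = {x14, x15, x16} ∈ τ_X ✓.
  U = {p2}: f^{-1}(U) = ∅ ∈ τ_X ✓.
  U = {p1, p2}: f^{-1}(U) = {x14, x15, x16} ∈ τ_X ✓.
Every preimage lies in τ_X, so f IS continuous.


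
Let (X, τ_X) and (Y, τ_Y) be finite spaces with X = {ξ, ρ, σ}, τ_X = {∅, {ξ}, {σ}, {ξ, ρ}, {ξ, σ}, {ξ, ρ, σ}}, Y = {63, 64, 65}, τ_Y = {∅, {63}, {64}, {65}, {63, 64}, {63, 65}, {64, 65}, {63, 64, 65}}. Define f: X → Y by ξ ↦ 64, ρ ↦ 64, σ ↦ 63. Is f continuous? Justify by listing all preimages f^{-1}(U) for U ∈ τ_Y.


f IS continuous.

Compute f^{-1}(U) for each U ∈ τ_Y:
  U = ∅: f^{-1}(U) = ∅ ∈ τ_X ✓.
  U = {63}: f^{-1}(U) = {σ} ∈ τ_X ✓.
  U = {64}: f^{-1}(U) = {ξ, ρ} ∈ τ_X ✓.
  U = {65}: f^{-1}(U) = ∅ ∈ τ_X ✓.
  U = {63, 64}: f^{-1}(U) = {ξ, ρ, σ} ∈ τ_X ✓.
  U = {63, 65}: f^{-1}(U) = {σ} ∈ τ_X ✓.
  U = {64, 65}: f^{-1}(U) = {ξ, ρ} ∈ τ_X ✓.
  U = {63, 64, 65}: f^{-1}(U) = {ξ, ρ, σ} ∈ τ_X ✓.
Every preimage lies in τ_X, so f IS continuous.


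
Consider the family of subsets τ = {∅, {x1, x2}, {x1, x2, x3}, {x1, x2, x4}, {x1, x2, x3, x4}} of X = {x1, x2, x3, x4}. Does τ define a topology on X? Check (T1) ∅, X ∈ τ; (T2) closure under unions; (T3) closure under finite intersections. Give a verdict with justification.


τ IS a topology on X.

Axiom (T1): ∅ ∈ τ? Yes; X ∈ τ? Yes.
Axiom (T2/T3): check pairwise unions and intersections of members of τ.
All pairwise intersections and unions checked — each lies in τ. Therefore τ satisfies (T1), (T2), (T3): it IS a topology on X.


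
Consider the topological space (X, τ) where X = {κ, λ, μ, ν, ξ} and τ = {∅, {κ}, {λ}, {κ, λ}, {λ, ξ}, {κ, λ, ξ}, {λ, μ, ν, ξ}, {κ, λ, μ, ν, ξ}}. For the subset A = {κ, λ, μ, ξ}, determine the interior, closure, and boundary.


int(A) = {κ, λ, ξ}, cl(A) = {κ, λ, μ, ν, ξ}, ∂A = {μ, ν}.

Closed sets in (X, τ) are complements of opens:
  closed(X, τ) = {∅, {κ}, {μ, ν}, {κ, μ, ν}, {μ, ν, ξ}, {κ, μ, ν, ξ}, {λ, μ, ν, ξ}, {κ, λ, μ, ν, ξ}}.
int(A) = ⋃ {U ∈ τ : U ⊆ A}. Opens contained in A: ∅, {κ}, {λ}, {κ, λ}, {λ, ξ}, {κ, λ, ξ}.
Taking the union of these: int(A) = {κ, λ, ξ}.
cl(A) = ⋂ {C closed : A ⊆ C}. Closed sets containing A: {κ, λ, μ, ν, ξ}.
Intersecting these: cl(A) = {κ, λ, μ, ν, ξ}.
∂A = cl(A) ∖ int(A) = {κ, λ, μ, ν, ξ} ∖ {κ, λ, ξ} = {μ, ν}.


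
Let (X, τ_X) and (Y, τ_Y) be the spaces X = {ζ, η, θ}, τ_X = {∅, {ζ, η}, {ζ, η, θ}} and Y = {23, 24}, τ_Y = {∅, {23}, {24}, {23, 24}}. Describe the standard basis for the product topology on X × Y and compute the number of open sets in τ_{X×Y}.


Basis B = {∅ × ∅, {ζ, η} × {23}, {ζ, η} × {24}, {ζ, η, θ} × {23}, {ζ, η, θ} × {24}, {ζ, η} × {23, 24}, {ζ, η, θ} × {23, 24}}; |τ_{X×Y}| = 9.

Enumerate products U × V with U ∈ τ_X, V ∈ τ_Y (deduplicated):
  ∅ × ∅ = {} (∅)
  {ζ, η} × {23} = {(ζ,23), (η,23)}
  {ζ, η} × {24} = {(ζ,24), (η,24)}
  {ζ, η, θ} × {23} = {(ζ,23), (η,23), (θ,23)}
  {ζ, η, θ} × {24} = {(ζ,24), (η,24), (θ,24)}
  {ζ, η} × {23, 24} = {(ζ,23), (ζ,24), (η,23), (η,24)}
  {ζ, η, θ} × {23, 24} = {(ζ,23), (ζ,24), (η,23), (η,24), (θ,23), (θ,24)}
These 7 distinct sets form the basis B.
Close under arbitrary unions to get τ_{X×Y}; counting gives |τ_{X×Y}| = 9.


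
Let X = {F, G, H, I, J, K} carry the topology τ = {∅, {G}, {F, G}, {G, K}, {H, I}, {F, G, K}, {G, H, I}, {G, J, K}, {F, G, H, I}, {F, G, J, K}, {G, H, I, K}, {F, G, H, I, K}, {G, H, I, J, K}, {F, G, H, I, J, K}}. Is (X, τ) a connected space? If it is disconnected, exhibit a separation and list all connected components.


(X, τ) is disconnected; components = [{H, I}, {F, G, J, K}].

Find clopen sets (U ∈ τ with X ∖ U ∈ τ):
  U = ∅, X ∖ U = {F, G, H, I, J, K} — both open, so U is clopen.
  U = {H, I}, X ∖ U = {F, G, J, K} — both open, so U is clopen.
  U = {F, G, J, K}, X ∖ U = {H, I} — both open, so U is clopen.
  U = {F, G, H, I, J, K}, X ∖ U = ∅ — both open, so U is clopen.
Nontrivial clopen(s) exist: e.g. {F, G, J, K}. So (X, τ) is disconnected.
Compute connected components by grouping points that agree on all clopens:
  component: {H, I}
  component: {F, G, J, K}


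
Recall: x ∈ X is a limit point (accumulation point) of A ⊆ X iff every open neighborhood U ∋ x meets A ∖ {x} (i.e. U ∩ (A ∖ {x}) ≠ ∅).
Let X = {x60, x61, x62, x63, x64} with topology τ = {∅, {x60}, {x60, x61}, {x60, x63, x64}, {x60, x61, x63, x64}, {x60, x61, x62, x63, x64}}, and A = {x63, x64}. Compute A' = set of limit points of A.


A' = {x62, x63, x64}

For each x ∈ X, list the open sets U ∈ τ with x ∈ U, then check whether U ∩ (A ∖ {x}) ≠ ∅ for every such U.
  x = x60: open {x60} ∋ x has {x60} ∩ (A ∖ {x60}) = ∅, so x is NOT a limit point.
  x = x61: open {x60, x61} ∋ x has {x60, x61} ∩ (A ∖ {x61}) = ∅, so x is NOT a limit point.
  x = x62: opens ∋ x are {x60, x61, x62, x63, x64}; each meets A ∖ {x62}, so x IS a limit point.
  x = x63: opens ∋ x are {x60, x63, x64}, {x60, x61, x63, x64}, {x60, x61, x62, x63, x64}; each meets A ∖ {x63}, so x IS a limit point.
  x = x64: opens ∋ x are {x60, x63, x64}, {x60, x61, x63, x64}, {x60, x61, x62, x63, x64}; each meets A ∖ {x64}, so x IS a limit point.
Collecting: A' = {x62, x63, x64}.


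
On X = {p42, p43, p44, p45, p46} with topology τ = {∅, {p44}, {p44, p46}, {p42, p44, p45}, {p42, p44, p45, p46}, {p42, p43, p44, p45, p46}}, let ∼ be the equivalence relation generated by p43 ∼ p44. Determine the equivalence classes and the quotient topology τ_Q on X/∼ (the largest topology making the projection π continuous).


X/∼ = {[p42], [p43=p44], [p45], [p46]}; |τ_Q| = 2.

Equivalence classes: [p42], [p43=p44], [p45], [p46].
Quotient map π: X → X/∼ sends p42 ↦ [p42], p43 ↦ [p43=p44], p44 ↦ [p43=p44], p45 ↦ [p45], p46 ↦ [p46].
For each subset V ⊆ X/∼, compute π^{-1}(V) ⊆ X and check whether π^{-1}(V) ∈ τ. V is open in τ_Q iff π^{-1}(V) ∈ τ.
  V = {}: π^{-1}(V) = ∅ ∈ τ ✓.
  V = {[p42]}: π^{-1}(V) = {p42} ∉ τ ✗.
  V = {[p43=p44]}: π^{-1}(V) = {p43, p44} ∉ τ ✗.
  V = {[p42], [p43=p44]}: π^{-1}(V) = {p42, p43, p44} ∉ τ ✗.
  V = {[p45]}: π^{-1}(V) = {p45} ∉ τ ✗.
  V = {[p42], [p45]}: π^{-1}(V) = {p42, p45} ∉ τ ✗.
  V = {[p43=p44], [p45]}: π^{-1}(V) = {p43, p44, p45} ∉ τ ✗.
  V = {[p42], [p43=p44], [p45]}: π^{-1}(V) = {p42, p43, p44, p45} ∉ τ ✗.
  V = {[p46]}: π^{-1}(V) = {p46} ∉ τ ✗.
  V = {[p42], [p46]}: π^{-1}(V) = {p42, p46} ∉ τ ✗.
  V = {[p43=p44], [p46]}: π^{-1}(V) = {p43, p44, p46} ∉ τ ✗.
  V = {[p42], [p43=p44], [p46]}: π^{-1}(V) = {p42, p43, p44, p46} ∉ τ ✗.
  V = {[p45], [p46]}: π^{-1}(V) = {p45, p46} ∉ τ ✗.
  V = {[p42], [p45], [p46]}: π^{-1}(V) = {p42, p45, p46} ∉ τ ✗.
  V = {[p43=p44], [p45], [p46]}: π^{-1}(V) = {p43, p44, p45, p46} ∉ τ ✗.
  V = {[p42], [p43=p44], [p45], [p46]}: π^{-1}(V) = {p42, p43, p44, p45, p46} ∈ τ ✓.
Open sets in the quotient: τ_Q = {{}, {[p42], [p43=p44], [p45], [p46]}} (2 elements).
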